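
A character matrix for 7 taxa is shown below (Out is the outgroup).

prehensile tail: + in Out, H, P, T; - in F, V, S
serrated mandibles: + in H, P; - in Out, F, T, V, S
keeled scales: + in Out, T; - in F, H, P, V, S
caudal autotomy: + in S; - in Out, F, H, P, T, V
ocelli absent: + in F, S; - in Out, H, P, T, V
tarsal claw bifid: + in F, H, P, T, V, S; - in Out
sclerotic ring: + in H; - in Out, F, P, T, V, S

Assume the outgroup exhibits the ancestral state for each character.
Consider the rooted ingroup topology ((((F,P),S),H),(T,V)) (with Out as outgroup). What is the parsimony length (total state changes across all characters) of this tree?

Map each character onto ((((F,P),S),H),(T,V)) (rooted by Out) and count the minimum state changes it requires (Fitch parsimony):
prehensile tail: 3; serrated mandibles: 2; keeled scales: 2; caudal autotomy: 1; ocelli absent: 2; tarsal claw bifid: 1; sclerotic ring: 1.
Total tree length = 12.

12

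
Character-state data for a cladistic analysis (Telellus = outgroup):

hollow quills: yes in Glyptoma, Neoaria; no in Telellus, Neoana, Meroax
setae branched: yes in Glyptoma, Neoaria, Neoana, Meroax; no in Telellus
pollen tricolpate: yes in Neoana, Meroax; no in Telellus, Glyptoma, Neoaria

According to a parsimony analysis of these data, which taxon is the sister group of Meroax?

The outgroup has state 'no' for every character, so 'yes' is the derived state throughout.
hollow quills: derived state 'yes' in Glyptoma and Neoaria only — synapomorphy for {Glyptoma, Neoaria}.
All ingroup taxa share the derived state 'yes' for setae branched; it defines the ingroup but does not resolve relationships within it.
pollen tricolpate (derived state 'yes') is shared by Meroax and Neoana — a synapomorphy uniting that clade.
Most parsimonious ingroup topology: ((Glyptoma,Neoaria),(Neoana,Meroax)).
Meroax and Neoana form a cherry on this tree, so they are sister taxa.

Neoana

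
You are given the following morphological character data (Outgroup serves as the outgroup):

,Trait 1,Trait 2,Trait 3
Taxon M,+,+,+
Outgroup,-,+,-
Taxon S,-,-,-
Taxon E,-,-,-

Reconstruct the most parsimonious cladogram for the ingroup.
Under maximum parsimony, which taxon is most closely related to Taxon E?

Character polarity is set by the outgroup: the derived state is whichever differs from the outgroup's state, so for Trait 2 the derived state is '-', and for the remaining characters it is '+'.
Trait 1: derived state '+' in Taxon M only — an autapomorphy, so it tells us nothing about relationships among taxa.
Only Taxon E and Taxon S show the derived state '-' for Trait 2, supporting them as a clade.
Trait 3 (derived state '+') is unique to Taxon M (autapomorphy; uninformative for grouping).
Most parsimonious ingroup topology: ((Taxon E,Taxon S),Taxon M).
Taxon E and Taxon S form a cherry on this tree, so they are sister taxa.

Taxon S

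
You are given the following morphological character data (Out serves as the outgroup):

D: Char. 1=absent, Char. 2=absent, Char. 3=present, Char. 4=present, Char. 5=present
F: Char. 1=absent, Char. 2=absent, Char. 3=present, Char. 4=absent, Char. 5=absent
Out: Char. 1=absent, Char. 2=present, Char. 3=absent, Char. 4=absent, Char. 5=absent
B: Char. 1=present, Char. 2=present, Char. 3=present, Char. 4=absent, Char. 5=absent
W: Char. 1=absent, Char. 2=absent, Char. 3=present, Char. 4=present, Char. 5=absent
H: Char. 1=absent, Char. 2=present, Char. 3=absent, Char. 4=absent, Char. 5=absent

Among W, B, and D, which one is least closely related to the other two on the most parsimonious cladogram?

Character polarity is set by the outgroup: the derived state is whichever differs from the outgroup's state, so for Char. 2 the derived state is 'absent', and for the remaining characters it is 'present'.
Char. 1 (derived state 'present') is unique to B (autapomorphy; uninformative for grouping).
Char. 2 (derived state 'absent') is shared by D, F, and W — a synapomorphy uniting that clade.
Char. 3: derived state 'present' in B, D, F, and W only — synapomorphy for {B, D, F, W}.
Only D and W show the derived state 'present' for Char. 4, supporting them as a clade.
Char. 5: derived state 'present' in D only — an autapomorphy, so it tells us nothing about relationships among taxa.
Most parsimonious ingroup topology: ((((W,D),F),B),H).
D and W share a more recent common ancestor with each other than either does with B, so B is the least closely related of the three.

B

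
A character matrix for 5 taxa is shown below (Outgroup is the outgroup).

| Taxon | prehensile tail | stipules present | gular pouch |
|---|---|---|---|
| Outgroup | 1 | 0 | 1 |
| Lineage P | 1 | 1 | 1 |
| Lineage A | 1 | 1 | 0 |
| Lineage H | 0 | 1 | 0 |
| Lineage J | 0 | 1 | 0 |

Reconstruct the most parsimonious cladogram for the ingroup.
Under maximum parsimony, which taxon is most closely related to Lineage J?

Character polarity is set by the outgroup: the derived state is whichever differs from the outgroup's state, so for prehensile tail, gular pouch the derived state is '0', and for the remaining characters it is '1'.
prehensile tail (derived state '0') is shared by Lineage H and Lineage J — a synapomorphy uniting that clade.
All ingroup taxa share the derived state '1' for stipules present; it defines the ingroup but does not resolve relationships within it.
gular pouch (derived state '0') is shared by Lineage A, Lineage H, and Lineage J — a synapomorphy uniting that clade.
Most parsimonious ingroup topology: (Lineage P,(Lineage A,(Lineage H,Lineage J))).
Lineage J and Lineage H form a cherry on this tree, so they are sister taxa.

Lineage H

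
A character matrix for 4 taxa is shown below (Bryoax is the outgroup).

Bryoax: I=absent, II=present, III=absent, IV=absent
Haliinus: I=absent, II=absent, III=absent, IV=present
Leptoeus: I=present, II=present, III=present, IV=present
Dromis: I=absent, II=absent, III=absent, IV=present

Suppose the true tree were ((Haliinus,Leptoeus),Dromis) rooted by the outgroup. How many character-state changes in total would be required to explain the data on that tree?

5

Map each character onto ((Haliinus,Leptoeus),Dromis) (rooted by Bryoax) and count the minimum state changes it requires (Fitch parsimony):
I: 1; II: 2; III: 1; IV: 1.
Total tree length = 5.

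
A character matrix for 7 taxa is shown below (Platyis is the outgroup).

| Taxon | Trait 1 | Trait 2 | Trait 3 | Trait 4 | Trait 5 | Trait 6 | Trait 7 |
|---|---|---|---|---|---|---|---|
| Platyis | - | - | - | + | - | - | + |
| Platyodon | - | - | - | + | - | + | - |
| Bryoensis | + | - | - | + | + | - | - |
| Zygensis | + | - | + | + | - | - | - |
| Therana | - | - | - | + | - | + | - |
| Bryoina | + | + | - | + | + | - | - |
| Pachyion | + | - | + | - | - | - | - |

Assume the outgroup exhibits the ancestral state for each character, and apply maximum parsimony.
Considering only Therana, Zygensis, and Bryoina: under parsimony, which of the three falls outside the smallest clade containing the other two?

Character polarity is set by the outgroup: the derived state is whichever differs from the outgroup's state, so for Trait 4, Trait 7 the derived state is '-', and for the remaining characters it is '+'.
Trait 1 (derived state '+') is shared by Bryoensis, Bryoina, Pachyion, and Zygensis — a synapomorphy uniting that clade.
Trait 2 (derived state '+') is unique to Bryoina (autapomorphy; uninformative for grouping).
Only Pachyion and Zygensis show the derived state '+' for Trait 3, supporting them as a clade.
Trait 4 (derived state '-') is unique to Pachyion (autapomorphy; uninformative for grouping).
Only Bryoensis and Bryoina show the derived state '+' for Trait 5, supporting them as a clade.
Only Platyodon and Therana show the derived state '+' for Trait 6, supporting them as a clade.
Trait 7 (derived state '-') is shared by all ingroup taxa — unites the whole ingroup.
Most parsimonious ingroup topology: ((Platyodon,Therana),((Bryoensis,Bryoina),(Zygensis,Pachyion))).
Zygensis and Bryoina share a more recent common ancestor with each other than either does with Therana, so Therana is the least closely related of the three.

Therana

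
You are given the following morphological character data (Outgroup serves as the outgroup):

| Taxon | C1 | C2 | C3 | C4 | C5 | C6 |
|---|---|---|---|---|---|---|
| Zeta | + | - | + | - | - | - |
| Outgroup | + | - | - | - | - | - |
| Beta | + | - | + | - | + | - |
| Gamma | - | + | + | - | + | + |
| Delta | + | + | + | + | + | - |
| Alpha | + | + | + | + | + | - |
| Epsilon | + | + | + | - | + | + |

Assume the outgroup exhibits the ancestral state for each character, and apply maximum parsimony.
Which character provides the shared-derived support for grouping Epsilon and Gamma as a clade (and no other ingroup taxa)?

C6

Character polarity is set by the outgroup: the derived state is whichever differs from the outgroup's state, so for C1 the derived state is '-', and for the remaining characters it is '+'.
C1 (derived state '-') is unique to Gamma (autapomorphy; uninformative for grouping).
C2: derived state '+' in Alpha, Delta, Epsilon, and Gamma only — synapomorphy for {Alpha, Delta, Epsilon, Gamma}.
All ingroup taxa share the derived state '+' for C3; it defines the ingroup but does not resolve relationships within it.
Only Alpha and Delta show the derived state '+' for C4, supporting them as a clade.
C5 (derived state '+') is shared by Alpha, Beta, Delta, Epsilon, and Gamma — a synapomorphy uniting that clade.
C6: derived state '+' in Epsilon and Gamma only — synapomorphy for {Epsilon, Gamma}.
Most parsimonious ingroup topology: (Zeta,(((Gamma,Epsilon),(Delta,Alpha)),Beta)).
The clade {Epsilon, Gamma} is supported by C6: its derived state '+' occurs in exactly those taxa and in no other taxon (including the outgroup).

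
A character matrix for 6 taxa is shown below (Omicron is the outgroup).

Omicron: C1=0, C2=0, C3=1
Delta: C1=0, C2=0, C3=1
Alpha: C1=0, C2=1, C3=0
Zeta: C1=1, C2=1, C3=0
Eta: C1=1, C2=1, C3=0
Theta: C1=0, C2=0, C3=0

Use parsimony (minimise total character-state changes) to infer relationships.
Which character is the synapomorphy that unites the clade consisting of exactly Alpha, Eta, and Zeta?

C2

Character polarity is set by the outgroup: the derived state is whichever differs from the outgroup's state, so for C3 the derived state is '0', and for the remaining characters it is '1'.
Only Eta and Zeta show the derived state '1' for C1, supporting them as a clade.
Only Alpha, Eta, and Zeta show the derived state '1' for C2, supporting them as a clade.
Only Alpha, Eta, Theta, and Zeta show the derived state '0' for C3, supporting them as a clade.
Most parsimonious ingroup topology: (Delta,((Alpha,(Zeta,Eta)),Theta)).
The clade {Alpha, Eta, Zeta} is supported by C2: its derived state '1' occurs in exactly those taxa and in no other taxon (including the outgroup).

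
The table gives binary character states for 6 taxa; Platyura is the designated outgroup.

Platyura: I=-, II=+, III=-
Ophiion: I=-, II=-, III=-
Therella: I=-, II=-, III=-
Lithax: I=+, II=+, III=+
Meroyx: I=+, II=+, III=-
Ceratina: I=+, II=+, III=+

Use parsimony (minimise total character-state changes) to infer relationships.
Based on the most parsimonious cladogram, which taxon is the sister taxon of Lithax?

Character polarity is set by the outgroup: the derived state is whichever differs from the outgroup's state, so for II the derived state is '-', and for the remaining characters it is '+'.
Only Ceratina, Lithax, and Meroyx show the derived state '+' for I, supporting them as a clade.
Only Ophiion and Therella show the derived state '-' for II, supporting them as a clade.
III (derived state '+') is shared by Ceratina and Lithax — a synapomorphy uniting that clade.
Most parsimonious ingroup topology: ((Ophiion,Therella),((Lithax,Ceratina),Meroyx)).
Lithax and Ceratina form a cherry on this tree, so they are sister taxa.

Ceratina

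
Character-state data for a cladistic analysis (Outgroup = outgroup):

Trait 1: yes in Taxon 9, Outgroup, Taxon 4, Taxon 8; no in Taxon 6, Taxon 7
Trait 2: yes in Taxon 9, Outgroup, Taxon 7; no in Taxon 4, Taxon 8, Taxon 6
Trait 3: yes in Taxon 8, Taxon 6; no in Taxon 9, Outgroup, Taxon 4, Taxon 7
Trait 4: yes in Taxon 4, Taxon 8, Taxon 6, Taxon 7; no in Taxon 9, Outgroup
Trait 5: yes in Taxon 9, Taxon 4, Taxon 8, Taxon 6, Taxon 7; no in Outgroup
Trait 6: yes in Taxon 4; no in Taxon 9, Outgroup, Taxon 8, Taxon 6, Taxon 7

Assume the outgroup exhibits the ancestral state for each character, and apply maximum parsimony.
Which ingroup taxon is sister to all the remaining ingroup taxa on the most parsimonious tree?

Character polarity is set by the outgroup: the derived state is whichever differs from the outgroup's state, so for Trait 1, Trait 2 the derived state is 'no', and for the remaining characters it is 'yes'.
Trait 1 groups Taxon 6 and Taxon 7, which is incompatible with the clades supported by the remaining characters; treating it as convergent (homoplasy) costs fewer steps than any alternative tree.
Trait 2 (derived state 'no') is shared by Taxon 4, Taxon 6, and Taxon 8 — a synapomorphy uniting that clade.
Trait 3 (derived state 'yes') is shared by Taxon 6 and Taxon 8 — a synapomorphy uniting that clade.
Trait 4: derived state 'yes' in Taxon 4, Taxon 6, Taxon 7, and Taxon 8 only — synapomorphy for {Taxon 4, Taxon 6, Taxon 7, Taxon 8}.
Trait 5 (derived state 'yes') is shared by all ingroup taxa — unites the whole ingroup.
Trait 6 (derived state 'yes') is unique to Taxon 4 (autapomorphy; uninformative for grouping).
Most parsimonious ingroup topology: (((Taxon 4,(Taxon 6,Taxon 8)),Taxon 7),Taxon 9).
Taxon 9 is sister to the clade containing all other ingroup taxa, so it is the earliest-diverging (most basal) ingroup lineage.

Taxon 9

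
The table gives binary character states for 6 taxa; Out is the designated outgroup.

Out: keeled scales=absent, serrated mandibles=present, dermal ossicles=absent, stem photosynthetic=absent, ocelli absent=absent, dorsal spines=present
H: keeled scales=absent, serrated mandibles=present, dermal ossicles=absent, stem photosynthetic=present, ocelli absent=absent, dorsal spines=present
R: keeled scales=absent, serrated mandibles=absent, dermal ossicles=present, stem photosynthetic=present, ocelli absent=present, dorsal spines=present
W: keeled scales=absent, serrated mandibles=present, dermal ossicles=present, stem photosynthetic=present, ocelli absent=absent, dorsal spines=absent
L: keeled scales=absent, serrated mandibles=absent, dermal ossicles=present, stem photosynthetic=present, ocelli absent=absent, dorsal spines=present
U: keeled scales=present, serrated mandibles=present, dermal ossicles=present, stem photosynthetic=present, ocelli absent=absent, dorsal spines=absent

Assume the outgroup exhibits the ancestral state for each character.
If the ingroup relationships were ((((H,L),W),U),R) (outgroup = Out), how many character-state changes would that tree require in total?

9

Map each character onto ((((H,L),W),U),R) (rooted by Out) and count the minimum state changes it requires (Fitch parsimony):
keeled scales: 1; serrated mandibles: 2; dermal ossicles: 2; stem photosynthetic: 1; ocelli absent: 1; dorsal spines: 2.
Total tree length = 9.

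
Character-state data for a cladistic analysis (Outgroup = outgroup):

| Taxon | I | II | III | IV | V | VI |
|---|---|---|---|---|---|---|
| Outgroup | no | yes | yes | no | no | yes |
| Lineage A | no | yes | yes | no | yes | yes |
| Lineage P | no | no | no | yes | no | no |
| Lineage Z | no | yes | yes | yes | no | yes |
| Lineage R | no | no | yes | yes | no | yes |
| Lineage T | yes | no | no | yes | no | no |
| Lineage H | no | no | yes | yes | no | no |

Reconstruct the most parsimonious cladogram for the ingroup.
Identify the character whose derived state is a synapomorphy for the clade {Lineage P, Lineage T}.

Character polarity is set by the outgroup: the derived state is whichever differs from the outgroup's state, so for II, III, VI the derived state is 'no', and for the remaining characters it is 'yes'.
I: derived state 'yes' in Lineage T only — an autapomorphy, so it tells us nothing about relationships among taxa.
II (derived state 'no') is shared by Lineage H, Lineage P, Lineage R, and Lineage T — a synapomorphy uniting that clade.
III: derived state 'no' in Lineage P and Lineage T only — synapomorphy for {Lineage P, Lineage T}.
Only Lineage H, Lineage P, Lineage R, Lineage T, and Lineage Z show the derived state 'yes' for IV, supporting them as a clade.
V (derived state 'yes') is unique to Lineage A (autapomorphy; uninformative for grouping).
VI (derived state 'no') is shared by Lineage H, Lineage P, and Lineage T — a synapomorphy uniting that clade.
Most parsimonious ingroup topology: (Lineage A,((((Lineage P,Lineage T),Lineage H),Lineage R),Lineage Z)).
The clade {Lineage P, Lineage T} is supported by III: its derived state 'no' occurs in exactly those taxa and in no other taxon (including the outgroup).

III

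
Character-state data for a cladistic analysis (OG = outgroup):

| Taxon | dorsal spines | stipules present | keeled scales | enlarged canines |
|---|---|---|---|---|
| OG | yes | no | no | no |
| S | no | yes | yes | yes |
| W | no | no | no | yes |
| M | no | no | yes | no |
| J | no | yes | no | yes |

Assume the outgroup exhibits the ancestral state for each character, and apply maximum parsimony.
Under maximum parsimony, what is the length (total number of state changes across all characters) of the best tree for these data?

Character polarity is set by the outgroup: the derived state is whichever differs from the outgroup's state, so for dorsal spines the derived state is 'no', and for the remaining characters it is 'yes'.
All ingroup taxa share the derived state 'no' for dorsal spines; it defines the ingroup but does not resolve relationships within it.
Only J and S show the derived state 'yes' for stipules present, supporting them as a clade.
keeled scales groups M and S, which is incompatible with the clades supported by the remaining characters; treating it as convergent (homoplasy) costs fewer steps than any alternative tree.
enlarged canines: derived state 'yes' in J, S, and W only — synapomorphy for {J, S, W}.
Most parsimonious ingroup topology: (((S,J),W),M).
Changes per character on this tree: dorsal spines: 1; stipules present: 1; keeled scales: 2; enlarged canines: 1.
Total = 5.

5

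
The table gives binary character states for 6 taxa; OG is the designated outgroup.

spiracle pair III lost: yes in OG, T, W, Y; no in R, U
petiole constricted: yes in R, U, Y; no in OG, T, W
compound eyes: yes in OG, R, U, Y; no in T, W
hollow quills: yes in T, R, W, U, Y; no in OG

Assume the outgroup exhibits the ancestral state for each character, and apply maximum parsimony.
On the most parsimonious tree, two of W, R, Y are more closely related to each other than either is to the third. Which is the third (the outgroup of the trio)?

Character polarity is set by the outgroup: the derived state is whichever differs from the outgroup's state, so for spiracle pair III lost, compound eyes the derived state is 'no', and for the remaining characters it is 'yes'.
spiracle pair III lost (derived state 'no') is shared by R and U — a synapomorphy uniting that clade.
petiole constricted: derived state 'yes' in R, U, and Y only — synapomorphy for {R, U, Y}.
Only T and W show the derived state 'no' for compound eyes, supporting them as a clade.
All ingroup taxa share the derived state 'yes' for hollow quills; it defines the ingroup but does not resolve relationships within it.
Most parsimonious ingroup topology: ((T,W),((R,U),Y)).
R and Y share a more recent common ancestor with each other than either does with W, so W is the least closely related of the three.

W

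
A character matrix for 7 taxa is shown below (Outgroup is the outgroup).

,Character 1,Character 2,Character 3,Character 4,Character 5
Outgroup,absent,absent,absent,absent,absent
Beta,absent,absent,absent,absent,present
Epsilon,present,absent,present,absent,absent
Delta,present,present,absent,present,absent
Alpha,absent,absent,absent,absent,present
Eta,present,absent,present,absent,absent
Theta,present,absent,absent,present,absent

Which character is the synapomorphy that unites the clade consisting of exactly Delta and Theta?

Character 4

The outgroup has state 'absent' for every character, so 'present' is the derived state throughout.
Character 1 (derived state 'present') is shared by Delta, Epsilon, Eta, and Theta — a synapomorphy uniting that clade.
Character 2 (derived state 'present') is unique to Delta (autapomorphy; uninformative for grouping).
Only Epsilon and Eta show the derived state 'present' for Character 3, supporting them as a clade.
Character 4 (derived state 'present') is shared by Delta and Theta — a synapomorphy uniting that clade.
Character 5: derived state 'present' in Alpha and Beta only — synapomorphy for {Alpha, Beta}.
Most parsimonious ingroup topology: ((Beta,Alpha),((Epsilon,Eta),(Delta,Theta))).
The clade {Delta, Theta} is supported by Character 4: its derived state 'present' occurs in exactly those taxa and in no other taxon (including the outgroup).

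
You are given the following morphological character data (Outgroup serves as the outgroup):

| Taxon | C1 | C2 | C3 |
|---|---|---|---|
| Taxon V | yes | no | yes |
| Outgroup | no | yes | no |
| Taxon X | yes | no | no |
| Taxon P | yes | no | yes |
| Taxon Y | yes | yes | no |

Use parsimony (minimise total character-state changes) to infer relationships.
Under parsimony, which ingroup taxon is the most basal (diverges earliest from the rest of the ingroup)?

Character polarity is set by the outgroup: the derived state is whichever differs from the outgroup's state, so for C2 the derived state is 'no', and for the remaining characters it is 'yes'.
C1 (derived state 'yes') is shared by all ingroup taxa — unites the whole ingroup.
Only Taxon P, Taxon V, and Taxon X show the derived state 'no' for C2, supporting them as a clade.
C3 (derived state 'yes') is shared by Taxon P and Taxon V — a synapomorphy uniting that clade.
Most parsimonious ingroup topology: (((Taxon P,Taxon V),Taxon X),Taxon Y).
Taxon Y is sister to the clade containing all other ingroup taxa, so it is the earliest-diverging (most basal) ingroup lineage.

Taxon Y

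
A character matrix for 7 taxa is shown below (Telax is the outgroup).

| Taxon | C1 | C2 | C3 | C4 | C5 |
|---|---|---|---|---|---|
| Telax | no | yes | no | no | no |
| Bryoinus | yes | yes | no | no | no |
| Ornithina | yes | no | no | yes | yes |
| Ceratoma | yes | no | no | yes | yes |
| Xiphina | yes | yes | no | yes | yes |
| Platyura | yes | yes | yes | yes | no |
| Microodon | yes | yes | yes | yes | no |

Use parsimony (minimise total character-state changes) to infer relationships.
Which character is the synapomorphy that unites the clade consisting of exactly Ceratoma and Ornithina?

Character polarity is set by the outgroup: the derived state is whichever differs from the outgroup's state, so for C2 the derived state is 'no', and for the remaining characters it is 'yes'.
All ingroup taxa share the derived state 'yes' for C1; it defines the ingroup but does not resolve relationships within it.
Only Ceratoma and Ornithina show the derived state 'no' for C2, supporting them as a clade.
C3: derived state 'yes' in Microodon and Platyura only — synapomorphy for {Microodon, Platyura}.
Only Ceratoma, Microodon, Ornithina, Platyura, and Xiphina show the derived state 'yes' for C4, supporting them as a clade.
C5: derived state 'yes' in Ceratoma, Ornithina, and Xiphina only — synapomorphy for {Ceratoma, Ornithina, Xiphina}.
Most parsimonious ingroup topology: (Bryoinus,(((Ornithina,Ceratoma),Xiphina),(Platyura,Microodon))).
The clade {Ceratoma, Ornithina} is supported by C2: its derived state 'no' occurs in exactly those taxa and in no other taxon (including the outgroup).

C2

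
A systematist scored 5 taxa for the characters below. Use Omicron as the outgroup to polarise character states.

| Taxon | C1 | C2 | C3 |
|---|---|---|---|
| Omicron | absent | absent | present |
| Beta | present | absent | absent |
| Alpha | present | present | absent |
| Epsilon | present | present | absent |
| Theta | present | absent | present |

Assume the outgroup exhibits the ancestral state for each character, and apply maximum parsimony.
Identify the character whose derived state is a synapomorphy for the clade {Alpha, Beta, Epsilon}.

Character polarity is set by the outgroup: the derived state is whichever differs from the outgroup's state, so for C3 the derived state is 'absent', and for the remaining characters it is 'present'.
C1 (derived state 'present') is shared by all ingroup taxa — unites the whole ingroup.
Only Alpha and Epsilon show the derived state 'present' for C2, supporting them as a clade.
Only Alpha, Beta, and Epsilon show the derived state 'absent' for C3, supporting them as a clade.
Most parsimonious ingroup topology: (((Epsilon,Alpha),Beta),Theta).
The clade {Alpha, Beta, Epsilon} is supported by C3: its derived state 'absent' occurs in exactly those taxa and in no other taxon (including the outgroup).

C3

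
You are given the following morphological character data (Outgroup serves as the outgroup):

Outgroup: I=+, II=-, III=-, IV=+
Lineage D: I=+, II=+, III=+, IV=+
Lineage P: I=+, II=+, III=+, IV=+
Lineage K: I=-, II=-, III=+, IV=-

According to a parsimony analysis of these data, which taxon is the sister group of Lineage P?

Lineage D

Character polarity is set by the outgroup: the derived state is whichever differs from the outgroup's state, so for I, IV the derived state is '-', and for the remaining characters it is '+'.
I (derived state '-') is unique to Lineage K (autapomorphy; uninformative for grouping).
II: derived state '+' in Lineage D and Lineage P only — synapomorphy for {Lineage D, Lineage P}.
All ingroup taxa share the derived state '+' for III; it defines the ingroup but does not resolve relationships within it.
IV (derived state '-') is unique to Lineage K (autapomorphy; uninformative for grouping).
Most parsimonious ingroup topology: ((Lineage D,Lineage P),Lineage K).
Lineage P and Lineage D form a cherry on this tree, so they are sister taxa.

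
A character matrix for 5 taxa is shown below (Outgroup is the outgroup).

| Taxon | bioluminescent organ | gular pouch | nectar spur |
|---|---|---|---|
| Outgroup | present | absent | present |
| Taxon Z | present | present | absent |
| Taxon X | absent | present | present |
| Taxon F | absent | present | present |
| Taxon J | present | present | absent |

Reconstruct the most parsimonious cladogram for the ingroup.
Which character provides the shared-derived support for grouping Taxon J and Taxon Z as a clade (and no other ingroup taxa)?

nectar spur

Character polarity is set by the outgroup: the derived state is whichever differs from the outgroup's state, so for bioluminescent organ, nectar spur the derived state is 'absent', and for the remaining characters it is 'present'.
bioluminescent organ: derived state 'absent' in Taxon F and Taxon X only — synapomorphy for {Taxon F, Taxon X}.
gular pouch (derived state 'present') is shared by all ingroup taxa — unites the whole ingroup.
Only Taxon J and Taxon Z show the derived state 'absent' for nectar spur, supporting them as a clade.
Most parsimonious ingroup topology: ((Taxon Z,Taxon J),(Taxon X,Taxon F)).
The clade {Taxon J, Taxon Z} is supported by nectar spur: its derived state 'absent' occurs in exactly those taxa and in no other taxon (including the outgroup).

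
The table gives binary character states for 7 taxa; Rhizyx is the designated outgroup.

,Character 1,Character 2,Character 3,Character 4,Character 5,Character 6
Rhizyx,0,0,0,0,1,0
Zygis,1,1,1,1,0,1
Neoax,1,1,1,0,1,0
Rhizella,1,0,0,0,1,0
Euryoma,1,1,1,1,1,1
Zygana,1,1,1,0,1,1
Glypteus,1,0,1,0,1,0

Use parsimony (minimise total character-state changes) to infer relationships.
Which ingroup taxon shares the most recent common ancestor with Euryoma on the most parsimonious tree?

Character polarity is set by the outgroup: the derived state is whichever differs from the outgroup's state, so for Character 5 the derived state is '0', and for the remaining characters it is '1'.
All ingroup taxa share the derived state '1' for Character 1; it defines the ingroup but does not resolve relationships within it.
Character 2 (derived state '1') is shared by Euryoma, Neoax, Zygana, and Zygis — a synapomorphy uniting that clade.
Character 3 (derived state '1') is shared by Euryoma, Glypteus, Neoax, Zygana, and Zygis — a synapomorphy uniting that clade.
Character 4 (derived state '1') is shared by Euryoma and Zygis — a synapomorphy uniting that clade.
Character 5 (derived state '0') is unique to Zygis (autapomorphy; uninformative for grouping).
Character 6 (derived state '1') is shared by Euryoma, Zygana, and Zygis — a synapomorphy uniting that clade.
Most parsimonious ingroup topology: (((((Zygis,Euryoma),Zygana),Neoax),Glypteus),Rhizella).
Euryoma and Zygis form a cherry on this tree, so they are sister taxa.

Zygis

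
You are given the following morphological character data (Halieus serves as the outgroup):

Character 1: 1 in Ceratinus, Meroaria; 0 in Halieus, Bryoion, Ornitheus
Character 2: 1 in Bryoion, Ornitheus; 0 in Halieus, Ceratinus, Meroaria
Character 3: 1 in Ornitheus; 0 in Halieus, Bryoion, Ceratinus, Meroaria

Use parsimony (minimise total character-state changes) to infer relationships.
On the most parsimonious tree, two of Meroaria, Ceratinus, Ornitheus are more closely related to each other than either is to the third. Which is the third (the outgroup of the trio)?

The outgroup has state '0' for every character, so '1' is the derived state throughout.
Character 1 (derived state '1') is shared by Ceratinus and Meroaria — a synapomorphy uniting that clade.
Only Bryoion and Ornitheus show the derived state '1' for Character 2, supporting them as a clade.
Character 3 (derived state '1') is unique to Ornitheus (autapomorphy; uninformative for grouping).
Most parsimonious ingroup topology: ((Bryoion,Ornitheus),(Ceratinus,Meroaria)).
Ceratinus and Meroaria share a more recent common ancestor with each other than either does with Ornitheus, so Ornitheus is the least closely related of the three.

Ornitheus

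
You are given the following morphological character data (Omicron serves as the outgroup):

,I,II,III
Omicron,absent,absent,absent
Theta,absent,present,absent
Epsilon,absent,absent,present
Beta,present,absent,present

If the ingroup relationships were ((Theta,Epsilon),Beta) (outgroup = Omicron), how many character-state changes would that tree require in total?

4

Map each character onto ((Theta,Epsilon),Beta) (rooted by Omicron) and count the minimum state changes it requires (Fitch parsimony):
I: 1; II: 1; III: 2.
Total tree length = 4.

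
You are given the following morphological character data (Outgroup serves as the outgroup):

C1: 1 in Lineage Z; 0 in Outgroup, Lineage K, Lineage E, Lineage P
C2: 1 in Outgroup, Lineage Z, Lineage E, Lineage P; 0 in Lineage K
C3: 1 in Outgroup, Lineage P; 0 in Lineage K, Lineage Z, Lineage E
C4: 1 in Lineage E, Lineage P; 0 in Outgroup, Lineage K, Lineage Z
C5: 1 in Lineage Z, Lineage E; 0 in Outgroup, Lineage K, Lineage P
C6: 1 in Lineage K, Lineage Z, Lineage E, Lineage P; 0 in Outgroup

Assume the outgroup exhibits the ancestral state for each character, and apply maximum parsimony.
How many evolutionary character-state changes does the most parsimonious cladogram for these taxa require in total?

Character polarity is set by the outgroup: the derived state is whichever differs from the outgroup's state, so for C2, C3 the derived state is '0', and for the remaining characters it is '1'.
C1: derived state '1' in Lineage Z only — an autapomorphy, so it tells us nothing about relationships among taxa.
C2: derived state '0' in Lineage K only — an autapomorphy, so it tells us nothing about relationships among taxa.
Only Lineage E, Lineage K, and Lineage Z show the derived state '0' for C3, supporting them as a clade.
C4 (state '1') occurs in Lineage E and Lineage P but conflicts with the nesting implied by the other characters — most parsimoniously interpreted as homoplasy.
C5: derived state '1' in Lineage E and Lineage Z only — synapomorphy for {Lineage E, Lineage Z}.
C6 (derived state '1') is shared by all ingroup taxa — unites the whole ingroup.
Most parsimonious ingroup topology: ((Lineage K,(Lineage Z,Lineage E)),Lineage P).
Changes per character on this tree: C1: 1; C2: 1; C3: 1; C4: 2; C5: 1; C6: 1.
Total = 7.

7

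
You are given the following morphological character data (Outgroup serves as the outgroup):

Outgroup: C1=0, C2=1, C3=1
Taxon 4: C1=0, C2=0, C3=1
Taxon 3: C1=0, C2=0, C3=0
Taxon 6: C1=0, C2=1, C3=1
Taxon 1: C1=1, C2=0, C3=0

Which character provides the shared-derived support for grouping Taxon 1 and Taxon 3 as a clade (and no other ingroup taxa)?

Character polarity is set by the outgroup: the derived state is whichever differs from the outgroup's state, so for C2, C3 the derived state is '0', and for the remaining characters it is '1'.
C1: derived state '1' in Taxon 1 only — an autapomorphy, so it tells us nothing about relationships among taxa.
Only Taxon 1, Taxon 3, and Taxon 4 show the derived state '0' for C2, supporting them as a clade.
C3 (derived state '0') is shared by Taxon 1 and Taxon 3 — a synapomorphy uniting that clade.
Most parsimonious ingroup topology: ((Taxon 4,(Taxon 3,Taxon 1)),Taxon 6).
The clade {Taxon 1, Taxon 3} is supported by C3: its derived state '0' occurs in exactly those taxa and in no other taxon (including the outgroup).

C3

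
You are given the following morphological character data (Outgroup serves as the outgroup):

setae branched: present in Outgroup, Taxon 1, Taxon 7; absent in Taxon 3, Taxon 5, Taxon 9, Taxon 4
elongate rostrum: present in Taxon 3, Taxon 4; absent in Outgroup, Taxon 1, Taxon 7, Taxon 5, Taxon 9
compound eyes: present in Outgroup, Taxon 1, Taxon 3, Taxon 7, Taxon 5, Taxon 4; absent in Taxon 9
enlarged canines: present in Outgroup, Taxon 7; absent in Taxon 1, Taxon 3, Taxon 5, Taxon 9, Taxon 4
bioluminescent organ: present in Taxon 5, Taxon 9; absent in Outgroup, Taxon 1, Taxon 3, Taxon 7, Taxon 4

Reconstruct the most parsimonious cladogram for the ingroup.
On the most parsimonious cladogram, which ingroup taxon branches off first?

Character polarity is set by the outgroup: the derived state is whichever differs from the outgroup's state, so for setae branched, compound eyes, enlarged canines the derived state is 'absent', and for the remaining characters it is 'present'.
setae branched (derived state 'absent') is shared by Taxon 3, Taxon 4, Taxon 5, and Taxon 9 — a synapomorphy uniting that clade.
Only Taxon 3 and Taxon 4 show the derived state 'present' for elongate rostrum, supporting them as a clade.
compound eyes (derived state 'absent') is unique to Taxon 9 (autapomorphy; uninformative for grouping).
Only Taxon 1, Taxon 3, Taxon 4, Taxon 5, and Taxon 9 show the derived state 'absent' for enlarged canines, supporting them as a clade.
bioluminescent organ (derived state 'present') is shared by Taxon 5 and Taxon 9 — a synapomorphy uniting that clade.
Most parsimonious ingroup topology: ((Taxon 1,((Taxon 3,Taxon 4),(Taxon 5,Taxon 9))),Taxon 7).
Taxon 7 is sister to the clade containing all other ingroup taxa, so it is the earliest-diverging (most basal) ingroup lineage.

Taxon 7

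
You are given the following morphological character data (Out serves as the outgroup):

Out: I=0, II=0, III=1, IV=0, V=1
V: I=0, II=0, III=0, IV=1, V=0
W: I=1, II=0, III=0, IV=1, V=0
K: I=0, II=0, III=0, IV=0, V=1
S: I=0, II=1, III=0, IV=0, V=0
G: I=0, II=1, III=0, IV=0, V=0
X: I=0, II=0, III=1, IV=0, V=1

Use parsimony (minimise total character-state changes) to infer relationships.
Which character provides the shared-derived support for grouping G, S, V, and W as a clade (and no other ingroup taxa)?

V

Character polarity is set by the outgroup: the derived state is whichever differs from the outgroup's state, so for III, V the derived state is '0', and for the remaining characters it is '1'.
I (derived state '1') is unique to W (autapomorphy; uninformative for grouping).
II: derived state '1' in G and S only — synapomorphy for {G, S}.
III (derived state '0') is shared by G, K, S, V, and W — a synapomorphy uniting that clade.
IV: derived state '1' in V and W only — synapomorphy for {V, W}.
V (derived state '0') is shared by G, S, V, and W — a synapomorphy uniting that clade.
Most parsimonious ingroup topology: ((((V,W),(S,G)),K),X).
The clade {G, S, V, W} is supported by V: its derived state '0' occurs in exactly those taxa and in no other taxon (including the outgroup).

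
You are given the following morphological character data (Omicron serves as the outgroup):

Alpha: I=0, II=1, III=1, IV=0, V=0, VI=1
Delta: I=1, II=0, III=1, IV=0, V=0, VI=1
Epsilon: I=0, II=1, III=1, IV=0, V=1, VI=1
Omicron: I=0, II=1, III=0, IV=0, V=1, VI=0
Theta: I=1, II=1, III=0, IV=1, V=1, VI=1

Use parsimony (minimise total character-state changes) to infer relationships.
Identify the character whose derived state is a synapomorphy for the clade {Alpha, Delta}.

Character polarity is set by the outgroup: the derived state is whichever differs from the outgroup's state, so for II, V the derived state is '0', and for the remaining characters it is '1'.
I (state '1') occurs in Delta and Theta but conflicts with the nesting implied by the other characters — most parsimoniously interpreted as homoplasy.
II (derived state '0') is unique to Delta (autapomorphy; uninformative for grouping).
Only Alpha, Delta, and Epsilon show the derived state '1' for III, supporting them as a clade.
IV: derived state '1' in Theta only — an autapomorphy, so it tells us nothing about relationships among taxa.
Only Alpha and Delta show the derived state '0' for V, supporting them as a clade.
VI (derived state '1') is shared by all ingroup taxa — unites the whole ingroup.
Most parsimonious ingroup topology: (((Alpha,Delta),Epsilon),Theta).
The clade {Alpha, Delta} is supported by V: its derived state '0' occurs in exactly those taxa and in no other taxon (including the outgroup).

V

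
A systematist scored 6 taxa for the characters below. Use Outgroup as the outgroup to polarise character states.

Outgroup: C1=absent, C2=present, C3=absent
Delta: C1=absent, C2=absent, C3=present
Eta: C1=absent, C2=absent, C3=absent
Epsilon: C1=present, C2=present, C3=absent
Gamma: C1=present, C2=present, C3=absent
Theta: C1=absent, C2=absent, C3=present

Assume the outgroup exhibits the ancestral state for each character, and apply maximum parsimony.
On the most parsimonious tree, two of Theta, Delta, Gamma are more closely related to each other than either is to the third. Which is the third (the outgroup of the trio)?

Character polarity is set by the outgroup: the derived state is whichever differs from the outgroup's state, so for C2 the derived state is 'absent', and for the remaining characters it is 'present'.
C1 (derived state 'present') is shared by Epsilon and Gamma — a synapomorphy uniting that clade.
Only Delta, Eta, and Theta show the derived state 'absent' for C2, supporting them as a clade.
C3: derived state 'present' in Delta and Theta only — synapomorphy for {Delta, Theta}.
Most parsimonious ingroup topology: (((Delta,Theta),Eta),(Epsilon,Gamma)).
Delta and Theta share a more recent common ancestor with each other than either does with Gamma, so Gamma is the least closely related of the three.

Gamma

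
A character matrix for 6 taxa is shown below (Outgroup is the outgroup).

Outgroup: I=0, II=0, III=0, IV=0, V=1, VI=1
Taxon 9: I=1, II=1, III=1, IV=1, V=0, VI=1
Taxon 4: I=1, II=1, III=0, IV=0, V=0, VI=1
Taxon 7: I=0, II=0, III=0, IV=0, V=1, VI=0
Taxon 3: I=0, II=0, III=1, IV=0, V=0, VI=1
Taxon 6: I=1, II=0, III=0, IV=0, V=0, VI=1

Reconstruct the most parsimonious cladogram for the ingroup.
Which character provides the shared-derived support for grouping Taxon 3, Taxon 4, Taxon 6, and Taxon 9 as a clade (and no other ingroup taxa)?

V

Character polarity is set by the outgroup: the derived state is whichever differs from the outgroup's state, so for V, VI the derived state is '0', and for the remaining characters it is '1'.
Only Taxon 4, Taxon 6, and Taxon 9 show the derived state '1' for I, supporting them as a clade.
II (derived state '1') is shared by Taxon 4 and Taxon 9 — a synapomorphy uniting that clade.
III (state '1') occurs in Taxon 3 and Taxon 9 but conflicts with the nesting implied by the other characters — most parsimoniously interpreted as homoplasy.
IV (derived state '1') is unique to Taxon 9 (autapomorphy; uninformative for grouping).
V: derived state '0' in Taxon 3, Taxon 4, Taxon 6, and Taxon 9 only — synapomorphy for {Taxon 3, Taxon 4, Taxon 6, Taxon 9}.
VI: derived state '0' in Taxon 7 only — an autapomorphy, so it tells us nothing about relationships among taxa.
Most parsimonious ingroup topology: ((((Taxon 9,Taxon 4),Taxon 6),Taxon 3),Taxon 7).
The clade {Taxon 3, Taxon 4, Taxon 6, Taxon 9} is supported by V: its derived state '0' occurs in exactly those taxa and in no other taxon (including the outgroup).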